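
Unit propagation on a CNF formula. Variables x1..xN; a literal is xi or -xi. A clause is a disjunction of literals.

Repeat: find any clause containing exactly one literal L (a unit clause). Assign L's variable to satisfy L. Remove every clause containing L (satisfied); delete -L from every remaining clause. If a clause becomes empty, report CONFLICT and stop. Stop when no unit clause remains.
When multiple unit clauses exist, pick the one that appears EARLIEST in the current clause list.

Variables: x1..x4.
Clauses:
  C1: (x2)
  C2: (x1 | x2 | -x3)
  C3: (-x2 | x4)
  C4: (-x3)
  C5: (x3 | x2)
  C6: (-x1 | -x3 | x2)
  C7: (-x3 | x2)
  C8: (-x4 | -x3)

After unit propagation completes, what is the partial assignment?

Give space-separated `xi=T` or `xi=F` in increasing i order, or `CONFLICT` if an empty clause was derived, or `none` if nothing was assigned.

Answer: x2=T x3=F x4=T

Derivation:
unit clause [2] forces x2=T; simplify:
  drop -2 from [-2, 4] -> [4]
  satisfied 5 clause(s); 3 remain; assigned so far: [2]
unit clause [4] forces x4=T; simplify:
  drop -4 from [-4, -3] -> [-3]
  satisfied 1 clause(s); 2 remain; assigned so far: [2, 4]
unit clause [-3] forces x3=F; simplify:
  satisfied 2 clause(s); 0 remain; assigned so far: [2, 3, 4]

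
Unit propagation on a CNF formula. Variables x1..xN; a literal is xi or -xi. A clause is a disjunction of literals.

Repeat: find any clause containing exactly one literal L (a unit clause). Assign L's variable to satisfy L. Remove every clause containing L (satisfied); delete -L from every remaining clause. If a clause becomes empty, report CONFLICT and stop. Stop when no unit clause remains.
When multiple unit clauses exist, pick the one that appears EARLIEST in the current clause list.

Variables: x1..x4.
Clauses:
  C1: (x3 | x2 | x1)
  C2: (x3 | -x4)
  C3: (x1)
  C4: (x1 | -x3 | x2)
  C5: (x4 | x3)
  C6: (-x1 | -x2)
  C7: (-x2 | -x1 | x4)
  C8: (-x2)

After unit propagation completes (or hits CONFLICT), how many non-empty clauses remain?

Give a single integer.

unit clause [1] forces x1=T; simplify:
  drop -1 from [-1, -2] -> [-2]
  drop -1 from [-2, -1, 4] -> [-2, 4]
  satisfied 3 clause(s); 5 remain; assigned so far: [1]
unit clause [-2] forces x2=F; simplify:
  satisfied 3 clause(s); 2 remain; assigned so far: [1, 2]

Answer: 2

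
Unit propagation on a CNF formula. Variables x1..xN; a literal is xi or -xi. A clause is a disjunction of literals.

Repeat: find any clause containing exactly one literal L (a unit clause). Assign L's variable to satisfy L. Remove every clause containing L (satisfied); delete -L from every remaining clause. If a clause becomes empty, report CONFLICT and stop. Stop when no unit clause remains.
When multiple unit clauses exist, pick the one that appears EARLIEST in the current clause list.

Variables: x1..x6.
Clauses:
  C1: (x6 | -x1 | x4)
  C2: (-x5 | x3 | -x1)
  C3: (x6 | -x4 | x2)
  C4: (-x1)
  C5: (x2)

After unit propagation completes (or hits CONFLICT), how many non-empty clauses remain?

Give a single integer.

Answer: 0

Derivation:
unit clause [-1] forces x1=F; simplify:
  satisfied 3 clause(s); 2 remain; assigned so far: [1]
unit clause [2] forces x2=T; simplify:
  satisfied 2 clause(s); 0 remain; assigned so far: [1, 2]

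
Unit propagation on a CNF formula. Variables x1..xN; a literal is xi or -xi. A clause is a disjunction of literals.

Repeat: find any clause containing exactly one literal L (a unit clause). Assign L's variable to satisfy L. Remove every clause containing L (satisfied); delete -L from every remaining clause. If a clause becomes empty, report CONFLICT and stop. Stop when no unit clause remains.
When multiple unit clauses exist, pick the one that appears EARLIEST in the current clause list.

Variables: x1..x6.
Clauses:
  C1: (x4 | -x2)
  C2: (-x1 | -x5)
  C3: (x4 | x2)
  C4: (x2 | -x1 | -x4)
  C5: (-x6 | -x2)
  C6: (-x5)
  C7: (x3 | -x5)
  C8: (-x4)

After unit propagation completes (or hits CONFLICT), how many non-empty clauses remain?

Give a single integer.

unit clause [-5] forces x5=F; simplify:
  satisfied 3 clause(s); 5 remain; assigned so far: [5]
unit clause [-4] forces x4=F; simplify:
  drop 4 from [4, -2] -> [-2]
  drop 4 from [4, 2] -> [2]
  satisfied 2 clause(s); 3 remain; assigned so far: [4, 5]
unit clause [-2] forces x2=F; simplify:
  drop 2 from [2] -> [] (empty!)
  satisfied 2 clause(s); 1 remain; assigned so far: [2, 4, 5]
CONFLICT (empty clause)

Answer: 0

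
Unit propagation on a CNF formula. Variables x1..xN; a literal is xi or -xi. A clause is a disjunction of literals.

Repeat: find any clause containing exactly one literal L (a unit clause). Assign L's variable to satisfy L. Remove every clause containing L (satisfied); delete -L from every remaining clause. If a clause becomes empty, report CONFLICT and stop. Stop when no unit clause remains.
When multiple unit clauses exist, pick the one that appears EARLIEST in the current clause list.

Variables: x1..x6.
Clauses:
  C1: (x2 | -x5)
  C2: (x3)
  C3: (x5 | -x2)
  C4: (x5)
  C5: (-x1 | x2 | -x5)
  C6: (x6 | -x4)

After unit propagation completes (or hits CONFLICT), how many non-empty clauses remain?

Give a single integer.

Answer: 1

Derivation:
unit clause [3] forces x3=T; simplify:
  satisfied 1 clause(s); 5 remain; assigned so far: [3]
unit clause [5] forces x5=T; simplify:
  drop -5 from [2, -5] -> [2]
  drop -5 from [-1, 2, -5] -> [-1, 2]
  satisfied 2 clause(s); 3 remain; assigned so far: [3, 5]
unit clause [2] forces x2=T; simplify:
  satisfied 2 clause(s); 1 remain; assigned so far: [2, 3, 5]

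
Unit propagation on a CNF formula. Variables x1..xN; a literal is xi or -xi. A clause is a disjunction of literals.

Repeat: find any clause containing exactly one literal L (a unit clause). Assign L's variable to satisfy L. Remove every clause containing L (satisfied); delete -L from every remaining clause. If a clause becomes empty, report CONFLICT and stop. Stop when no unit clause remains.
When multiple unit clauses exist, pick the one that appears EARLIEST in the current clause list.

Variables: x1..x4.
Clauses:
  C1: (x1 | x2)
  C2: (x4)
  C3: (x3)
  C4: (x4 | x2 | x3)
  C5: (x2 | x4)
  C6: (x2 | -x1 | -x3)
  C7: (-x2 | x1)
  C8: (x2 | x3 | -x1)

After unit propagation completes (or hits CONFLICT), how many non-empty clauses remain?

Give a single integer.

unit clause [4] forces x4=T; simplify:
  satisfied 3 clause(s); 5 remain; assigned so far: [4]
unit clause [3] forces x3=T; simplify:
  drop -3 from [2, -1, -3] -> [2, -1]
  satisfied 2 clause(s); 3 remain; assigned so far: [3, 4]

Answer: 3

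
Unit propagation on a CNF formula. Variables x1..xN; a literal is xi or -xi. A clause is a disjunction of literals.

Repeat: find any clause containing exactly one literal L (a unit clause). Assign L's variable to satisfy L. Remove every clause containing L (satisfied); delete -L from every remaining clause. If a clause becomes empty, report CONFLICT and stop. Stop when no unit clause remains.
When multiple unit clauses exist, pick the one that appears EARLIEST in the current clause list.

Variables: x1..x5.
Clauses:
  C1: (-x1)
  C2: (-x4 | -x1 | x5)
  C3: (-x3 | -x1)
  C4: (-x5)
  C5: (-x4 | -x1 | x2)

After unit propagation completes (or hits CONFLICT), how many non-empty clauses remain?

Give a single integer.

unit clause [-1] forces x1=F; simplify:
  satisfied 4 clause(s); 1 remain; assigned so far: [1]
unit clause [-5] forces x5=F; simplify:
  satisfied 1 clause(s); 0 remain; assigned so far: [1, 5]

Answer: 0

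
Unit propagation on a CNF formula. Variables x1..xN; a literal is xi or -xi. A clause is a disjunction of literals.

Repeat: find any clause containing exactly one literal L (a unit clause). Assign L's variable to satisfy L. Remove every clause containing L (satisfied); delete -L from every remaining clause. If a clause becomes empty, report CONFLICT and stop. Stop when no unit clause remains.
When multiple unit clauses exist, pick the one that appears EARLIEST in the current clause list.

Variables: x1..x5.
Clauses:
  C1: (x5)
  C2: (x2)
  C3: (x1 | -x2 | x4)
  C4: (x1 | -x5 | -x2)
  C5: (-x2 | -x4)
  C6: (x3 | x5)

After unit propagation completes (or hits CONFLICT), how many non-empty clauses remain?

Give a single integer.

unit clause [5] forces x5=T; simplify:
  drop -5 from [1, -5, -2] -> [1, -2]
  satisfied 2 clause(s); 4 remain; assigned so far: [5]
unit clause [2] forces x2=T; simplify:
  drop -2 from [1, -2, 4] -> [1, 4]
  drop -2 from [1, -2] -> [1]
  drop -2 from [-2, -4] -> [-4]
  satisfied 1 clause(s); 3 remain; assigned so far: [2, 5]
unit clause [1] forces x1=T; simplify:
  satisfied 2 clause(s); 1 remain; assigned so far: [1, 2, 5]
unit clause [-4] forces x4=F; simplify:
  satisfied 1 clause(s); 0 remain; assigned so far: [1, 2, 4, 5]

Answer: 0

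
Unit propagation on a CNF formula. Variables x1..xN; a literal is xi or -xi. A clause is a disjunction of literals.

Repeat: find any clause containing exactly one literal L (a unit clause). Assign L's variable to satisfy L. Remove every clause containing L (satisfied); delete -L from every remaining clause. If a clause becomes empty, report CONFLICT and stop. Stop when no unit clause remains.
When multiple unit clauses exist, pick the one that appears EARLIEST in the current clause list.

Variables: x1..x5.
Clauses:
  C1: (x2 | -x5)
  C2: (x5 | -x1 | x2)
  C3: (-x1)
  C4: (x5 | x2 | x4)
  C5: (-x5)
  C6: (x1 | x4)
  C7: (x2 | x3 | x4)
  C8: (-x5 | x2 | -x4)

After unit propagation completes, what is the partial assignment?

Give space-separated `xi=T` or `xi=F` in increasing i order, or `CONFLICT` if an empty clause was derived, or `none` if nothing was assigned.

Answer: x1=F x4=T x5=F

Derivation:
unit clause [-1] forces x1=F; simplify:
  drop 1 from [1, 4] -> [4]
  satisfied 2 clause(s); 6 remain; assigned so far: [1]
unit clause [-5] forces x5=F; simplify:
  drop 5 from [5, 2, 4] -> [2, 4]
  satisfied 3 clause(s); 3 remain; assigned so far: [1, 5]
unit clause [4] forces x4=T; simplify:
  satisfied 3 clause(s); 0 remain; assigned so far: [1, 4, 5]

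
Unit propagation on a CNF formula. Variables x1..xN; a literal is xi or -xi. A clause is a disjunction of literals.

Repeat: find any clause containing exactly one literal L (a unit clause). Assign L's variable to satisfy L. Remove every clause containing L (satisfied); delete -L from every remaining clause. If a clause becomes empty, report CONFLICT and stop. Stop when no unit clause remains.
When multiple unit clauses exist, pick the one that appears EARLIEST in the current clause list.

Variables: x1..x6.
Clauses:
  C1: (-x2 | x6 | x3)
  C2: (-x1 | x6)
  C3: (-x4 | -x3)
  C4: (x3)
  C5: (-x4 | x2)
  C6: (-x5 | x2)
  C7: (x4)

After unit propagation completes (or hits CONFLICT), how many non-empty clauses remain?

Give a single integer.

Answer: 2

Derivation:
unit clause [3] forces x3=T; simplify:
  drop -3 from [-4, -3] -> [-4]
  satisfied 2 clause(s); 5 remain; assigned so far: [3]
unit clause [-4] forces x4=F; simplify:
  drop 4 from [4] -> [] (empty!)
  satisfied 2 clause(s); 3 remain; assigned so far: [3, 4]
CONFLICT (empty clause)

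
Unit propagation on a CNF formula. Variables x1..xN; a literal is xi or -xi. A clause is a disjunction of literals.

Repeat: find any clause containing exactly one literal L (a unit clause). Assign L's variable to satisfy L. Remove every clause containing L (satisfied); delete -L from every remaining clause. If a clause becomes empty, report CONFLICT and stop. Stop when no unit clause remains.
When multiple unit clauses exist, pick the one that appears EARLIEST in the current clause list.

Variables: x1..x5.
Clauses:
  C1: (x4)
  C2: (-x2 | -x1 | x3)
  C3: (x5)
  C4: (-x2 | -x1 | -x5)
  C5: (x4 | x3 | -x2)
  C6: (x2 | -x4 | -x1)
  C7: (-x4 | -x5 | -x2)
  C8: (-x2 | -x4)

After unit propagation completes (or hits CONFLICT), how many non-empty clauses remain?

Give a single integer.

Answer: 0

Derivation:
unit clause [4] forces x4=T; simplify:
  drop -4 from [2, -4, -1] -> [2, -1]
  drop -4 from [-4, -5, -2] -> [-5, -2]
  drop -4 from [-2, -4] -> [-2]
  satisfied 2 clause(s); 6 remain; assigned so far: [4]
unit clause [5] forces x5=T; simplify:
  drop -5 from [-2, -1, -5] -> [-2, -1]
  drop -5 from [-5, -2] -> [-2]
  satisfied 1 clause(s); 5 remain; assigned so far: [4, 5]
unit clause [-2] forces x2=F; simplify:
  drop 2 from [2, -1] -> [-1]
  satisfied 4 clause(s); 1 remain; assigned so far: [2, 4, 5]
unit clause [-1] forces x1=F; simplify:
  satisfied 1 clause(s); 0 remain; assigned so far: [1, 2, 4, 5]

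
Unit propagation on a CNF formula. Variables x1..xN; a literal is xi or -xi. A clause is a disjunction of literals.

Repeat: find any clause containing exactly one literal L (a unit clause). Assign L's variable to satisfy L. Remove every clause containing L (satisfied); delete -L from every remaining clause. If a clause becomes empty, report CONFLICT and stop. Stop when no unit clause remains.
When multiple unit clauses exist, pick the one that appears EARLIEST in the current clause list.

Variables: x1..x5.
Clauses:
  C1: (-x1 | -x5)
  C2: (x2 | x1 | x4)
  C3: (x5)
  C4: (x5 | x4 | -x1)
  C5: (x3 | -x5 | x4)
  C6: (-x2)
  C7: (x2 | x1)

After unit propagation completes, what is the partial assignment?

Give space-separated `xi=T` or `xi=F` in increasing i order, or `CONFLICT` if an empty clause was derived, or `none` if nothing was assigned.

unit clause [5] forces x5=T; simplify:
  drop -5 from [-1, -5] -> [-1]
  drop -5 from [3, -5, 4] -> [3, 4]
  satisfied 2 clause(s); 5 remain; assigned so far: [5]
unit clause [-1] forces x1=F; simplify:
  drop 1 from [2, 1, 4] -> [2, 4]
  drop 1 from [2, 1] -> [2]
  satisfied 1 clause(s); 4 remain; assigned so far: [1, 5]
unit clause [-2] forces x2=F; simplify:
  drop 2 from [2, 4] -> [4]
  drop 2 from [2] -> [] (empty!)
  satisfied 1 clause(s); 3 remain; assigned so far: [1, 2, 5]
CONFLICT (empty clause)

Answer: CONFLICT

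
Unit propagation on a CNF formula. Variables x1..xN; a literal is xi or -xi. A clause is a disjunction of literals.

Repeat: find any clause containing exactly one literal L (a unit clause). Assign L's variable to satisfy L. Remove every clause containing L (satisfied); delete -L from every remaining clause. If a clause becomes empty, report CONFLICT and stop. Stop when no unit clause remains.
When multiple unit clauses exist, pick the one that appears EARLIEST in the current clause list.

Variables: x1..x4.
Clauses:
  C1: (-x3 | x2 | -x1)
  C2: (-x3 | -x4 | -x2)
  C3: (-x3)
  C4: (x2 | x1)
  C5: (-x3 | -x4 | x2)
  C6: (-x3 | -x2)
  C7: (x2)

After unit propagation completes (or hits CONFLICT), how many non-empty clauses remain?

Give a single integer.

Answer: 0

Derivation:
unit clause [-3] forces x3=F; simplify:
  satisfied 5 clause(s); 2 remain; assigned so far: [3]
unit clause [2] forces x2=T; simplify:
  satisfied 2 clause(s); 0 remain; assigned so far: [2, 3]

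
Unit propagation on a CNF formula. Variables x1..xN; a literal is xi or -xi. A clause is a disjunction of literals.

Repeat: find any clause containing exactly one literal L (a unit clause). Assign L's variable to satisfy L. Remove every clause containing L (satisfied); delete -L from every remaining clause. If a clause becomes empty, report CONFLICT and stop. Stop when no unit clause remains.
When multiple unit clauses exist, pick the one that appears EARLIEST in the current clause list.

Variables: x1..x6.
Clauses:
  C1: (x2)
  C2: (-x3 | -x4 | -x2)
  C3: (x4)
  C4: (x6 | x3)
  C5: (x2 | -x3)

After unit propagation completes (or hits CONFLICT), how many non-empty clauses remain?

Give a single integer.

unit clause [2] forces x2=T; simplify:
  drop -2 from [-3, -4, -2] -> [-3, -4]
  satisfied 2 clause(s); 3 remain; assigned so far: [2]
unit clause [4] forces x4=T; simplify:
  drop -4 from [-3, -4] -> [-3]
  satisfied 1 clause(s); 2 remain; assigned so far: [2, 4]
unit clause [-3] forces x3=F; simplify:
  drop 3 from [6, 3] -> [6]
  satisfied 1 clause(s); 1 remain; assigned so far: [2, 3, 4]
unit clause [6] forces x6=T; simplify:
  satisfied 1 clause(s); 0 remain; assigned so far: [2, 3, 4, 6]

Answer: 0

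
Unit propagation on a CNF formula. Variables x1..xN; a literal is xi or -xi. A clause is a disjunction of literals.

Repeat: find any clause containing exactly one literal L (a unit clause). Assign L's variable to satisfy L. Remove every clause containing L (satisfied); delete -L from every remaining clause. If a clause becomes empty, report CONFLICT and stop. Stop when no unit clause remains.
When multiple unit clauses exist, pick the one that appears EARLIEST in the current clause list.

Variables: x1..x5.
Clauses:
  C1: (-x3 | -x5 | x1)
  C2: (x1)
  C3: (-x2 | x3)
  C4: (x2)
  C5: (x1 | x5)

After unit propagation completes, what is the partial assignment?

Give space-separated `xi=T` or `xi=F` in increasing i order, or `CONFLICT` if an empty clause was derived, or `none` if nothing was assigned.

unit clause [1] forces x1=T; simplify:
  satisfied 3 clause(s); 2 remain; assigned so far: [1]
unit clause [2] forces x2=T; simplify:
  drop -2 from [-2, 3] -> [3]
  satisfied 1 clause(s); 1 remain; assigned so far: [1, 2]
unit clause [3] forces x3=T; simplify:
  satisfied 1 clause(s); 0 remain; assigned so far: [1, 2, 3]

Answer: x1=T x2=T x3=T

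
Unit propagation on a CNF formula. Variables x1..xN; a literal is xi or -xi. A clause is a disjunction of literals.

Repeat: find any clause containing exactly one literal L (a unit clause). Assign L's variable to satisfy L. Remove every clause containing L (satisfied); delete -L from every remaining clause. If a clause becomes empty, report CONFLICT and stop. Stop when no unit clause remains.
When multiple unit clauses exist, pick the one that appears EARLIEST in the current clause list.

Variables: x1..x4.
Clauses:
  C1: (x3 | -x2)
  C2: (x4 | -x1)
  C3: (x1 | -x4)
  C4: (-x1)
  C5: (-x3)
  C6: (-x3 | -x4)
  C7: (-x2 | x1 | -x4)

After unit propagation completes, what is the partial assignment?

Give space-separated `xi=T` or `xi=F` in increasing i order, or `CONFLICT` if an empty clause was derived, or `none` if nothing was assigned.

unit clause [-1] forces x1=F; simplify:
  drop 1 from [1, -4] -> [-4]
  drop 1 from [-2, 1, -4] -> [-2, -4]
  satisfied 2 clause(s); 5 remain; assigned so far: [1]
unit clause [-4] forces x4=F; simplify:
  satisfied 3 clause(s); 2 remain; assigned so far: [1, 4]
unit clause [-3] forces x3=F; simplify:
  drop 3 from [3, -2] -> [-2]
  satisfied 1 clause(s); 1 remain; assigned so far: [1, 3, 4]
unit clause [-2] forces x2=F; simplify:
  satisfied 1 clause(s); 0 remain; assigned so far: [1, 2, 3, 4]

Answer: x1=F x2=F x3=F x4=F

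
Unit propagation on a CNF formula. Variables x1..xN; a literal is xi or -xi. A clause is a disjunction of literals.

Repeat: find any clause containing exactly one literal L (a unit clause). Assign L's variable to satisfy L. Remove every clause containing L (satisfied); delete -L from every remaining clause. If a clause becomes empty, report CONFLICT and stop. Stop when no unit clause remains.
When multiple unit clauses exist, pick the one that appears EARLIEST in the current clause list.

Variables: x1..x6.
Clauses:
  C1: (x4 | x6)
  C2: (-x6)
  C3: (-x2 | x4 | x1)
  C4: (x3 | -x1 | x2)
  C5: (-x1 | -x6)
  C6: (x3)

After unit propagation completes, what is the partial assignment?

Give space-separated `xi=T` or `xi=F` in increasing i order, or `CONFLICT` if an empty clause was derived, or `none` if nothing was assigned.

unit clause [-6] forces x6=F; simplify:
  drop 6 from [4, 6] -> [4]
  satisfied 2 clause(s); 4 remain; assigned so far: [6]
unit clause [4] forces x4=T; simplify:
  satisfied 2 clause(s); 2 remain; assigned so far: [4, 6]
unit clause [3] forces x3=T; simplify:
  satisfied 2 clause(s); 0 remain; assigned so far: [3, 4, 6]

Answer: x3=T x4=T x6=F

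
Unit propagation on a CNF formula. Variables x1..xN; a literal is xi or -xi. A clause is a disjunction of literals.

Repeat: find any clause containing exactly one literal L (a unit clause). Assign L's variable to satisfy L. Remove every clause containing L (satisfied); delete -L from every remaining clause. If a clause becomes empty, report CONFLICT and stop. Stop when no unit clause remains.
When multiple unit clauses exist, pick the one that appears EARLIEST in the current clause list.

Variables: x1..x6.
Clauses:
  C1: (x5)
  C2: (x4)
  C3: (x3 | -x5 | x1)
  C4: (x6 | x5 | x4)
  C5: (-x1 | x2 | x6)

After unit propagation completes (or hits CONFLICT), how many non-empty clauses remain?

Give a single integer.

unit clause [5] forces x5=T; simplify:
  drop -5 from [3, -5, 1] -> [3, 1]
  satisfied 2 clause(s); 3 remain; assigned so far: [5]
unit clause [4] forces x4=T; simplify:
  satisfied 1 clause(s); 2 remain; assigned so far: [4, 5]

Answer: 2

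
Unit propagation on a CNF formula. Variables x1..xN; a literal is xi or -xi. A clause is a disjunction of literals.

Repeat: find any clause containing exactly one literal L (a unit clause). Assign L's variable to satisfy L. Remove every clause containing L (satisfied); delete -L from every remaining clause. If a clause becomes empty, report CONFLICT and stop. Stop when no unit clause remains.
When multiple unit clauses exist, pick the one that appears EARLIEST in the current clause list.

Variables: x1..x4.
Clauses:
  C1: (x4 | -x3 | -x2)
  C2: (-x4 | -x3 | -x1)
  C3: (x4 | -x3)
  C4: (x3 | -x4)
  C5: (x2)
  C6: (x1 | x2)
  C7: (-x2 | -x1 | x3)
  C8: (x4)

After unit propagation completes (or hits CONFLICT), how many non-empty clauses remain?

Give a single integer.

Answer: 0

Derivation:
unit clause [2] forces x2=T; simplify:
  drop -2 from [4, -3, -2] -> [4, -3]
  drop -2 from [-2, -1, 3] -> [-1, 3]
  satisfied 2 clause(s); 6 remain; assigned so far: [2]
unit clause [4] forces x4=T; simplify:
  drop -4 from [-4, -3, -1] -> [-3, -1]
  drop -4 from [3, -4] -> [3]
  satisfied 3 clause(s); 3 remain; assigned so far: [2, 4]
unit clause [3] forces x3=T; simplify:
  drop -3 from [-3, -1] -> [-1]
  satisfied 2 clause(s); 1 remain; assigned so far: [2, 3, 4]
unit clause [-1] forces x1=F; simplify:
  satisfied 1 clause(s); 0 remain; assigned so far: [1, 2, 3, 4]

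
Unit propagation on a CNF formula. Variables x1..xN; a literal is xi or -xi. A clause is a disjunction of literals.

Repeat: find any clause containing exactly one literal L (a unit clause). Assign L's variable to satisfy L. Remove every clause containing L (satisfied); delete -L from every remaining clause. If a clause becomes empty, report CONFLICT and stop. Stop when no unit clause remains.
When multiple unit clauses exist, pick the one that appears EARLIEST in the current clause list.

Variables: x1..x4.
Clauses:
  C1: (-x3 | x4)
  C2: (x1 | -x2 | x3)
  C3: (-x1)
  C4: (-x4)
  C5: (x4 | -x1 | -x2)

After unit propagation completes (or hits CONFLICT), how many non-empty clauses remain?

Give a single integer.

unit clause [-1] forces x1=F; simplify:
  drop 1 from [1, -2, 3] -> [-2, 3]
  satisfied 2 clause(s); 3 remain; assigned so far: [1]
unit clause [-4] forces x4=F; simplify:
  drop 4 from [-3, 4] -> [-3]
  satisfied 1 clause(s); 2 remain; assigned so far: [1, 4]
unit clause [-3] forces x3=F; simplify:
  drop 3 from [-2, 3] -> [-2]
  satisfied 1 clause(s); 1 remain; assigned so far: [1, 3, 4]
unit clause [-2] forces x2=F; simplify:
  satisfied 1 clause(s); 0 remain; assigned so far: [1, 2, 3, 4]

Answer: 0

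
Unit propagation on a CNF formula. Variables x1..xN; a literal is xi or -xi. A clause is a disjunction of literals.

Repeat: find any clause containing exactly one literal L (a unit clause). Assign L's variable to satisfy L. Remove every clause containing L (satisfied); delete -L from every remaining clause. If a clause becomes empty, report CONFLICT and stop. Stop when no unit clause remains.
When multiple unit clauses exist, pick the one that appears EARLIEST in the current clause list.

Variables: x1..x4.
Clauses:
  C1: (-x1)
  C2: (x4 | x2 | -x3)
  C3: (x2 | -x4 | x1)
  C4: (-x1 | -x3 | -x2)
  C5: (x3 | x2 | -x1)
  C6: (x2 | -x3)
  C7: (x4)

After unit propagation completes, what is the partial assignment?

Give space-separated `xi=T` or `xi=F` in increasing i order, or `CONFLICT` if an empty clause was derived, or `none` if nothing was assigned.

unit clause [-1] forces x1=F; simplify:
  drop 1 from [2, -4, 1] -> [2, -4]
  satisfied 3 clause(s); 4 remain; assigned so far: [1]
unit clause [4] forces x4=T; simplify:
  drop -4 from [2, -4] -> [2]
  satisfied 2 clause(s); 2 remain; assigned so far: [1, 4]
unit clause [2] forces x2=T; simplify:
  satisfied 2 clause(s); 0 remain; assigned so far: [1, 2, 4]

Answer: x1=F x2=T x4=T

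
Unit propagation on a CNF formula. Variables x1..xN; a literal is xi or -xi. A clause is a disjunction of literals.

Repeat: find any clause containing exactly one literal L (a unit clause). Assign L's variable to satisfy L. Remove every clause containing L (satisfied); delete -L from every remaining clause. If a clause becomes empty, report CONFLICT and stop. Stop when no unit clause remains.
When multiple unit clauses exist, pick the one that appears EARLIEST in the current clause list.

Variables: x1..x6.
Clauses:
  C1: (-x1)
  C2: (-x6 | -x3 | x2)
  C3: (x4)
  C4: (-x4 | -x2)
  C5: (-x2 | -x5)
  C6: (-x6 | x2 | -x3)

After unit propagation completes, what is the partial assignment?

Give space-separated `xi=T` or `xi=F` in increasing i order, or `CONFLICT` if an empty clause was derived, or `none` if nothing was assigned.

unit clause [-1] forces x1=F; simplify:
  satisfied 1 clause(s); 5 remain; assigned so far: [1]
unit clause [4] forces x4=T; simplify:
  drop -4 from [-4, -2] -> [-2]
  satisfied 1 clause(s); 4 remain; assigned so far: [1, 4]
unit clause [-2] forces x2=F; simplify:
  drop 2 from [-6, -3, 2] -> [-6, -3]
  drop 2 from [-6, 2, -3] -> [-6, -3]
  satisfied 2 clause(s); 2 remain; assigned so far: [1, 2, 4]

Answer: x1=F x2=F x4=T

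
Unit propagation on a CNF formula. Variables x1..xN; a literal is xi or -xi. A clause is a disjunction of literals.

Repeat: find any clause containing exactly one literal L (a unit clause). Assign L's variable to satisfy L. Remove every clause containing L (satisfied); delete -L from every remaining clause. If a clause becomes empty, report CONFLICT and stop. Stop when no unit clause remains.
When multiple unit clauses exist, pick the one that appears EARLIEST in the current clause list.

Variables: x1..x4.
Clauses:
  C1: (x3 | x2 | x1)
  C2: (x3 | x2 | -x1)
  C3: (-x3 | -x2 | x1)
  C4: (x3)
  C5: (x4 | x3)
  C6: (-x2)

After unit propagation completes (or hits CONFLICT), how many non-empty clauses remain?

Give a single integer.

unit clause [3] forces x3=T; simplify:
  drop -3 from [-3, -2, 1] -> [-2, 1]
  satisfied 4 clause(s); 2 remain; assigned so far: [3]
unit clause [-2] forces x2=F; simplify:
  satisfied 2 clause(s); 0 remain; assigned so far: [2, 3]

Answer: 0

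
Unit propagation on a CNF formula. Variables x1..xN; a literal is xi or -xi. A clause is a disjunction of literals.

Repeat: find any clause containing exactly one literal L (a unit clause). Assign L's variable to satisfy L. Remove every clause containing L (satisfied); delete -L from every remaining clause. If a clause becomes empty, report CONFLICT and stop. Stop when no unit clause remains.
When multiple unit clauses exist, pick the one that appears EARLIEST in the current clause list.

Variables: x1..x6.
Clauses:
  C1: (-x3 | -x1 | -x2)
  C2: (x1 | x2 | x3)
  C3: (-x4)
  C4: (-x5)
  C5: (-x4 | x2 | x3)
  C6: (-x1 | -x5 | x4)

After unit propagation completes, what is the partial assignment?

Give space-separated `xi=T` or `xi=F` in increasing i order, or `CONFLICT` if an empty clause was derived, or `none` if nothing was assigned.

Answer: x4=F x5=F

Derivation:
unit clause [-4] forces x4=F; simplify:
  drop 4 from [-1, -5, 4] -> [-1, -5]
  satisfied 2 clause(s); 4 remain; assigned so far: [4]
unit clause [-5] forces x5=F; simplify:
  satisfied 2 clause(s); 2 remain; assigned so far: [4, 5]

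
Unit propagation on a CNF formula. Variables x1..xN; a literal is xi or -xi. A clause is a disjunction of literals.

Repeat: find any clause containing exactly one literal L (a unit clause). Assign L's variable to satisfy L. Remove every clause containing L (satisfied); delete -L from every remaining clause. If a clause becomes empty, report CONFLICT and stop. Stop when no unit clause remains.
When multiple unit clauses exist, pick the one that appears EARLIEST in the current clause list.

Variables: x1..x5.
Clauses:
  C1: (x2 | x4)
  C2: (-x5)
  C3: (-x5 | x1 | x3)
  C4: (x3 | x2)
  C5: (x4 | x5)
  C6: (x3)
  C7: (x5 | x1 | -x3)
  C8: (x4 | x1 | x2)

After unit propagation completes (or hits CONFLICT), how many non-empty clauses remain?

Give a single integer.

Answer: 0

Derivation:
unit clause [-5] forces x5=F; simplify:
  drop 5 from [4, 5] -> [4]
  drop 5 from [5, 1, -3] -> [1, -3]
  satisfied 2 clause(s); 6 remain; assigned so far: [5]
unit clause [4] forces x4=T; simplify:
  satisfied 3 clause(s); 3 remain; assigned so far: [4, 5]
unit clause [3] forces x3=T; simplify:
  drop -3 from [1, -3] -> [1]
  satisfied 2 clause(s); 1 remain; assigned so far: [3, 4, 5]
unit clause [1] forces x1=T; simplify:
  satisfied 1 clause(s); 0 remain; assigned so far: [1, 3, 4, 5]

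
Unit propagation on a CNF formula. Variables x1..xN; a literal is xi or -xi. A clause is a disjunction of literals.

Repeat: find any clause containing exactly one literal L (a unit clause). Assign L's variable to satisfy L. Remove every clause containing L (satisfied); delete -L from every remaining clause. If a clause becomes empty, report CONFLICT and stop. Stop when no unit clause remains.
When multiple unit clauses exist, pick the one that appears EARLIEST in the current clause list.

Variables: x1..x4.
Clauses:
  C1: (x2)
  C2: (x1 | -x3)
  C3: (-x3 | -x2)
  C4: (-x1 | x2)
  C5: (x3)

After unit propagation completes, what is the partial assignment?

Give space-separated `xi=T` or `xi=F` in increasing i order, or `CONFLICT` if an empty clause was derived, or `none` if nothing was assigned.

Answer: CONFLICT

Derivation:
unit clause [2] forces x2=T; simplify:
  drop -2 from [-3, -2] -> [-3]
  satisfied 2 clause(s); 3 remain; assigned so far: [2]
unit clause [-3] forces x3=F; simplify:
  drop 3 from [3] -> [] (empty!)
  satisfied 2 clause(s); 1 remain; assigned so far: [2, 3]
CONFLICT (empty clause)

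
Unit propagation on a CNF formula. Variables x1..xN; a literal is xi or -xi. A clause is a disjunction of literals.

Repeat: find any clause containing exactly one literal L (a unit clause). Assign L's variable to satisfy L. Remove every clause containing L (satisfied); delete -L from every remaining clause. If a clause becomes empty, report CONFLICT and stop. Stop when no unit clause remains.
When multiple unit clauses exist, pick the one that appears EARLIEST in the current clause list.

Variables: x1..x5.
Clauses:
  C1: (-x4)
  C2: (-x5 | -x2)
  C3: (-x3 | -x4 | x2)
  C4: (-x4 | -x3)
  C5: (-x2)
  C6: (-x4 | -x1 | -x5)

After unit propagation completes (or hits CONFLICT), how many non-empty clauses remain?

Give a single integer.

Answer: 0

Derivation:
unit clause [-4] forces x4=F; simplify:
  satisfied 4 clause(s); 2 remain; assigned so far: [4]
unit clause [-2] forces x2=F; simplify:
  satisfied 2 clause(s); 0 remain; assigned so far: [2, 4]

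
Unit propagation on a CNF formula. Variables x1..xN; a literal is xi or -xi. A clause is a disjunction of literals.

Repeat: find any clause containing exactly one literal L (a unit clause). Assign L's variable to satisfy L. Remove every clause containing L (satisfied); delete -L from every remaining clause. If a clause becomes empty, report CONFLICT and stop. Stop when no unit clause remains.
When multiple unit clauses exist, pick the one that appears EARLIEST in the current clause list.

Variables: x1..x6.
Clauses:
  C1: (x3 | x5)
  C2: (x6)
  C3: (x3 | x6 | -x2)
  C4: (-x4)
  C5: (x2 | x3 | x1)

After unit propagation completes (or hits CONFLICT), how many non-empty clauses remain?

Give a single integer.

unit clause [6] forces x6=T; simplify:
  satisfied 2 clause(s); 3 remain; assigned so far: [6]
unit clause [-4] forces x4=F; simplify:
  satisfied 1 clause(s); 2 remain; assigned so far: [4, 6]

Answer: 2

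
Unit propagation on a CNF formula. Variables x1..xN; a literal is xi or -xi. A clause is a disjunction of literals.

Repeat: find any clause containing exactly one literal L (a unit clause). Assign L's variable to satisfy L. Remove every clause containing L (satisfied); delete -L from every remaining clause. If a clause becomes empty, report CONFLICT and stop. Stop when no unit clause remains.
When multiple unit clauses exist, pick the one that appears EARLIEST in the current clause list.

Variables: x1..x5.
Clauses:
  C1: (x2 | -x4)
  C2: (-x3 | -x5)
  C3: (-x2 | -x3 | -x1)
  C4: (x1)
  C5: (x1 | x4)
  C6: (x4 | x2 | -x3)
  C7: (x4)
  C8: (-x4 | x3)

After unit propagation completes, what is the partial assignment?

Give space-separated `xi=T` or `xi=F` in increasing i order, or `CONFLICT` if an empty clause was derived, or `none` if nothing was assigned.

unit clause [1] forces x1=T; simplify:
  drop -1 from [-2, -3, -1] -> [-2, -3]
  satisfied 2 clause(s); 6 remain; assigned so far: [1]
unit clause [4] forces x4=T; simplify:
  drop -4 from [2, -4] -> [2]
  drop -4 from [-4, 3] -> [3]
  satisfied 2 clause(s); 4 remain; assigned so far: [1, 4]
unit clause [2] forces x2=T; simplify:
  drop -2 from [-2, -3] -> [-3]
  satisfied 1 clause(s); 3 remain; assigned so far: [1, 2, 4]
unit clause [-3] forces x3=F; simplify:
  drop 3 from [3] -> [] (empty!)
  satisfied 2 clause(s); 1 remain; assigned so far: [1, 2, 3, 4]
CONFLICT (empty clause)

Answer: CONFLICT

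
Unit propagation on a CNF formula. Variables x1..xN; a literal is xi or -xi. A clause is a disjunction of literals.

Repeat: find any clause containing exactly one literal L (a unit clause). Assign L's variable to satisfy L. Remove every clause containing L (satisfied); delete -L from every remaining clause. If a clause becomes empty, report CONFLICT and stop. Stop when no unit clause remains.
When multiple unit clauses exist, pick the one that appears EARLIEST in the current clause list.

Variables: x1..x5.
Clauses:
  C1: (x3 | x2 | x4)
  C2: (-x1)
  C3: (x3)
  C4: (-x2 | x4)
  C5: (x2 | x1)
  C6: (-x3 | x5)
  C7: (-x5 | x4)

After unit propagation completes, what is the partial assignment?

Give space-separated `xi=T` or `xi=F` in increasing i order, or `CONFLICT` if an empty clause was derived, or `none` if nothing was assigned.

unit clause [-1] forces x1=F; simplify:
  drop 1 from [2, 1] -> [2]
  satisfied 1 clause(s); 6 remain; assigned so far: [1]
unit clause [3] forces x3=T; simplify:
  drop -3 from [-3, 5] -> [5]
  satisfied 2 clause(s); 4 remain; assigned so far: [1, 3]
unit clause [2] forces x2=T; simplify:
  drop -2 from [-2, 4] -> [4]
  satisfied 1 clause(s); 3 remain; assigned so far: [1, 2, 3]
unit clause [4] forces x4=T; simplify:
  satisfied 2 clause(s); 1 remain; assigned so far: [1, 2, 3, 4]
unit clause [5] forces x5=T; simplify:
  satisfied 1 clause(s); 0 remain; assigned so far: [1, 2, 3, 4, 5]

Answer: x1=F x2=T x3=T x4=T x5=T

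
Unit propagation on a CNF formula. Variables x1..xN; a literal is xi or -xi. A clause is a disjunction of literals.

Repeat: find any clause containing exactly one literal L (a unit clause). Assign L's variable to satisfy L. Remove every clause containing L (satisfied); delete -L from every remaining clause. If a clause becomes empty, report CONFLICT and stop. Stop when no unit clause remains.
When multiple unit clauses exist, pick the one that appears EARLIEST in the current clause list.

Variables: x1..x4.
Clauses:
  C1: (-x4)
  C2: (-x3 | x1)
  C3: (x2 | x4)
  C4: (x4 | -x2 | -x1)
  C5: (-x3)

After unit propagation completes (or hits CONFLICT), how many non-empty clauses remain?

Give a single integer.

Answer: 0

Derivation:
unit clause [-4] forces x4=F; simplify:
  drop 4 from [2, 4] -> [2]
  drop 4 from [4, -2, -1] -> [-2, -1]
  satisfied 1 clause(s); 4 remain; assigned so far: [4]
unit clause [2] forces x2=T; simplify:
  drop -2 from [-2, -1] -> [-1]
  satisfied 1 clause(s); 3 remain; assigned so far: [2, 4]
unit clause [-1] forces x1=F; simplify:
  drop 1 from [-3, 1] -> [-3]
  satisfied 1 clause(s); 2 remain; assigned so far: [1, 2, 4]
unit clause [-3] forces x3=F; simplify:
  satisfied 2 clause(s); 0 remain; assigned so far: [1, 2, 3, 4]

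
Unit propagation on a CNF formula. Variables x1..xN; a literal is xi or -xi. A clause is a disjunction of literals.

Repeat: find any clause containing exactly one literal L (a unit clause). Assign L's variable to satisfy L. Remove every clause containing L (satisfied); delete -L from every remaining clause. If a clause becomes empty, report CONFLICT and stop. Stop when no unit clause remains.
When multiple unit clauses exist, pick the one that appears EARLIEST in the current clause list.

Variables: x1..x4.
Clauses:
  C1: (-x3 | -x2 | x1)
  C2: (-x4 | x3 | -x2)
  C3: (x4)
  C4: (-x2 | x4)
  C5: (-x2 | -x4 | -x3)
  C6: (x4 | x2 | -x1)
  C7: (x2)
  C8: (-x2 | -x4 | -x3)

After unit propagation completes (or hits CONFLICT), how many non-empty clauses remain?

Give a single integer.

Answer: 1

Derivation:
unit clause [4] forces x4=T; simplify:
  drop -4 from [-4, 3, -2] -> [3, -2]
  drop -4 from [-2, -4, -3] -> [-2, -3]
  drop -4 from [-2, -4, -3] -> [-2, -3]
  satisfied 3 clause(s); 5 remain; assigned so far: [4]
unit clause [2] forces x2=T; simplify:
  drop -2 from [-3, -2, 1] -> [-3, 1]
  drop -2 from [3, -2] -> [3]
  drop -2 from [-2, -3] -> [-3]
  drop -2 from [-2, -3] -> [-3]
  satisfied 1 clause(s); 4 remain; assigned so far: [2, 4]
unit clause [3] forces x3=T; simplify:
  drop -3 from [-3, 1] -> [1]
  drop -3 from [-3] -> [] (empty!)
  drop -3 from [-3] -> [] (empty!)
  satisfied 1 clause(s); 3 remain; assigned so far: [2, 3, 4]
CONFLICT (empty clause)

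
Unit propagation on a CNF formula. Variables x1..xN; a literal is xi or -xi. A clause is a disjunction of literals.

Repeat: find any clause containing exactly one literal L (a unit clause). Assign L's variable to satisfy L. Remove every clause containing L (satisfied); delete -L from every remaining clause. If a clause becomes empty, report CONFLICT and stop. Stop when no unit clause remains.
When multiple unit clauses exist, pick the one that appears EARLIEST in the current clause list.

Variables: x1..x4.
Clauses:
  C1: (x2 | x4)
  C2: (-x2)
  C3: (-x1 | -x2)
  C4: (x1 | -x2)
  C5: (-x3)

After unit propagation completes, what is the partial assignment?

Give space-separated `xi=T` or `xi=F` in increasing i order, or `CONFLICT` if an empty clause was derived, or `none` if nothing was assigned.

Answer: x2=F x3=F x4=T

Derivation:
unit clause [-2] forces x2=F; simplify:
  drop 2 from [2, 4] -> [4]
  satisfied 3 clause(s); 2 remain; assigned so far: [2]
unit clause [4] forces x4=T; simplify:
  satisfied 1 clause(s); 1 remain; assigned so far: [2, 4]
unit clause [-3] forces x3=F; simplify:
  satisfied 1 clause(s); 0 remain; assigned so far: [2, 3, 4]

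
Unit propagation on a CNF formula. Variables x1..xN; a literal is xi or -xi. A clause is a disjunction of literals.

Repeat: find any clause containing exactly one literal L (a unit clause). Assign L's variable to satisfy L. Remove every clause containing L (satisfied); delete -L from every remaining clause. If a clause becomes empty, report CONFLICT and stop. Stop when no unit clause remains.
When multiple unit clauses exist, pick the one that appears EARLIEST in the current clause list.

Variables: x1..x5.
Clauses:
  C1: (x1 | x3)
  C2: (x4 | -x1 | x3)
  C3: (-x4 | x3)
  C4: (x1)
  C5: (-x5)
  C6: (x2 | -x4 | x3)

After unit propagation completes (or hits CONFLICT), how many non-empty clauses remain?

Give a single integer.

Answer: 3

Derivation:
unit clause [1] forces x1=T; simplify:
  drop -1 from [4, -1, 3] -> [4, 3]
  satisfied 2 clause(s); 4 remain; assigned so far: [1]
unit clause [-5] forces x5=F; simplify:
  satisfied 1 clause(s); 3 remain; assigned so far: [1, 5]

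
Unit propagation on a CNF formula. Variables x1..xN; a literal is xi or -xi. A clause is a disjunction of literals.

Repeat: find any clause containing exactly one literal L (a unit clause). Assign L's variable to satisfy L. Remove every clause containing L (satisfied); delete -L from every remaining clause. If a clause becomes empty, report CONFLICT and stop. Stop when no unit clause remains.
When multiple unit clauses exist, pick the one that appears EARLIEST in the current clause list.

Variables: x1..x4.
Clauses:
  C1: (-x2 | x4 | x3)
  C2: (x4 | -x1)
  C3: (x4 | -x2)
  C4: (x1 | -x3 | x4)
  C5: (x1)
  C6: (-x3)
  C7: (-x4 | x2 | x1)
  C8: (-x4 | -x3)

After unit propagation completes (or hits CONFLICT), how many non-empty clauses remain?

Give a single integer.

Answer: 0

Derivation:
unit clause [1] forces x1=T; simplify:
  drop -1 from [4, -1] -> [4]
  satisfied 3 clause(s); 5 remain; assigned so far: [1]
unit clause [4] forces x4=T; simplify:
  drop -4 from [-4, -3] -> [-3]
  satisfied 3 clause(s); 2 remain; assigned so far: [1, 4]
unit clause [-3] forces x3=F; simplify:
  satisfied 2 clause(s); 0 remain; assigned so far: [1, 3, 4]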